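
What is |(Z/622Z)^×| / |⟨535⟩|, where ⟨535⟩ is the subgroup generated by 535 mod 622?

The order of 535 must divide φ(622) = φ(2)·φ(311) = 1·310 = 310 = 2 · 5 · 31.
Divisors of 310: 1, 2, 5, 10, 31, 62, 155, 310.
Compute 535^d (mod 622) for the divisors d until we hit 1:
535^1 ≡ 535 (mod 622)
535^2 ≡ 105 (mod 622)
535^5 ≡ 571 (mod 622)
535^10 ≡ 113 (mod 622)
535^31 ≡ 1 (mod 622) ✓
So ord_622(535) = 31, hence |⟨535⟩| = 31.
The index is φ(622) / ord(535) = 310 / 31 = 10.

10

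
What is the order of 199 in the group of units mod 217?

30

The order of 199 must divide φ(217) = φ(7·31) = (7−1)·(31−1) = 6·30 = 180 = 2^2 · 3^2 · 5.
Divisors of 180: 1, 2, 3, 4, 5, 6, 9, 10, 12, 15, 18, 20, 30, 36, 45, 60, 90, 180.
Check 199^d mod 217 for each divisor in increasing order:
199^1 ≡ 199 (mod 217)
199^2 ≡ 107 (mod 217)
199^3 ≡ 27 (mod 217)
199^4 ≡ 165 (mod 217)
199^5 ≡ 68 (mod 217)
199^6 ≡ 78 (mod 217)
199^9 ≡ 153 (mod 217)
199^10 ≡ 67 (mod 217)
199^12 ≡ 8 (mod 217)
199^15 ≡ 216 (mod 217)
199^18 ≡ 190 (mod 217)
199^20 ≡ 149 (mod 217)
199^30 ≡ 1 (mod 217) ✓
Hence ord(199) = 30.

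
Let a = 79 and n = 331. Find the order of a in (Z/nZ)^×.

33

ord(79) | φ(331) = 331 − 1 = 330 = 2 · 3 · 5 · 11.
Divisors of 330: 1, 2, 3, 5, 6, 10, 11, 15, 22, 30, 33, 55, 66, 110, 165, 330.
Evaluate successive powers at the divisors of 330:
79^1 ≡ 79 (mod 331)
79^2 ≡ 283 (mod 331)
79^3 ≡ 180 (mod 331)
79^5 ≡ 297 (mod 331)
79^6 ≡ 293 (mod 331)
79^10 ≡ 163 (mod 331)
79^11 ≡ 299 (mod 331)
79^15 ≡ 85 (mod 331)
79^22 ≡ 31 (mod 331)
79^30 ≡ 274 (mod 331)
79^33 ≡ 1 (mod 331) ✓
So ord_331(79) = 33.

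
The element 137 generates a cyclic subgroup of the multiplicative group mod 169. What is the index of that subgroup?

The order of 137 must divide φ(169) = φ(13^2) = 13·(13−1) = 156 = 2^2 · 3 · 13.
Divisors of 156: 1, 2, 3, 4, 6, 12, 13, 26, 39, 52, 78, 156.
Test each divisor d:
137^1 ≡ 137 (mod 169)
137^2 ≡ 10 (mod 169)
137^3 ≡ 18 (mod 169)
137^4 ≡ 100 (mod 169)
137^6 ≡ 155 (mod 169)
137^12 ≡ 27 (mod 169)
137^13 ≡ 150 (mod 169)
137^26 ≡ 23 (mod 169)
137^39 ≡ 70 (mod 169)
137^52 ≡ 22 (mod 169)
137^78 ≡ 168 (mod 169)
137^156 ≡ 1 (mod 169) ✓
Thus |⟨137⟩| = ord(137) = 156.
[(Z/169Z)^× : ⟨137⟩] = 156/156 = 1.

1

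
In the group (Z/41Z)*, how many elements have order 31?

0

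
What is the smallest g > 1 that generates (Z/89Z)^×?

3

φ(89) = 89 − 1 = 88 = 2^3 · 11.
Test candidates g = 2, 3, … against the prime factors q ∈ {2, 11} of φ(89): g is a generator iff g^(88/q) ≢ 1 for every such q.
g = 2: 2^44 ≡ 1 — hits 1, so not a primitive root.
g = 3: 3^44 ≡ 88; 3^8 ≡ 64 — none is 1, so 3 is a primitive root.
So 3 is the smallest generator of (Z/89Z)^×.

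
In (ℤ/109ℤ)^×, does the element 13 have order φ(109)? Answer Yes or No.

Yes

φ(109) = 109 − 1 = 108 = 2^2 · 3^3.
An element g generates (Z/109Z)^× iff g^(108/q) ≢ 1 (mod 109) for each prime q ∈ {2, 3}.
13^54 ≡ 108 (mod 109)  [q = 2: ≢ 1 ✓]
13^36 ≡ 63 (mod 109)  [q = 3: ≢ 1 ✓]
None equal 1, so ord_109(13) = 108: 13 is a primitive root.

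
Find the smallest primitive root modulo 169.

2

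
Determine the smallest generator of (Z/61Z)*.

φ(61) = 61 − 1 = 60 = 2^2 · 3 · 5.
Test candidates g = 2, 3, … against the prime factors q ∈ {2, 3, 5} of φ(61): g is a generator iff g^(60/q) ≢ 1 for every such q.
g = 2: 2^30 ≡ 60; 2^20 ≡ 47; 2^12 ≡ 9 — none is 1, so 2 is a primitive root.
So 2 is the smallest generator of (Z/61Z)^×.

2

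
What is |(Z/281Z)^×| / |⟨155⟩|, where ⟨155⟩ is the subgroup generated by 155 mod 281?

8

By Lagrange's theorem, ord_281(155) divides φ(281) = 281 − 1 = 280 = 2^3 · 5 · 7.
Divisors of 280: 1, 2, 4, 5, 7, 8, 10, 14, 20, 28, 35, 40, 56, 70, 140, 280.
Evaluate successive powers at the divisors of 280:
155^1 ≡ 155 (mod 281)
155^2 ≡ 140 (mod 281)
155^4 ≡ 211 (mod 281)
155^5 ≡ 109 (mod 281)
155^7 ≡ 86 (mod 281)
155^8 ≡ 123 (mod 281)
155^10 ≡ 79 (mod 281)
155^14 ≡ 90 (mod 281)
155^20 ≡ 59 (mod 281)
155^28 ≡ 232 (mod 281)
155^35 ≡ 1 (mod 281) ✓
Thus |⟨155⟩| = ord(155) = 35.
[(Z/281Z)^× : ⟨155⟩] = 280/35 = 8.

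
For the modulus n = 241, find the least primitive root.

7

φ(241) = 241 − 1 = 240 = 2^4 · 3 · 5.
g is a primitive root iff g^(240/q) ≢ 1 (mod 241) for each prime q ∈ {2, 3, 5}.
g = 2: 2^120 ≡ 1 — hits 1, so not a primitive root.
g = 3: 3^120 ≡ 1 — hits 1, so not a primitive root.
g = 4: 4^120 ≡ 1 — hits 1, so not a primitive root.
g = 5: 5^120 ≡ 1 — hits 1, so not a primitive root.
g = 6: 6^120 ≡ 1 — hits 1, so not a primitive root.
g = 7: 7^120 ≡ 240; 7^80 ≡ 15; 7^48 ≡ 91 — none is 1, so 7 is a primitive root.
The smallest primitive root modulo 241 is 7.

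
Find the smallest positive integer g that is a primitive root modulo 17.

φ(17) = 17 − 1 = 16 = 2^4.
Test candidates g = 2, 3, … against the prime factors q ∈ {2} of φ(17): g is a generator iff g^(16/q) ≢ 1 for every such q.
g = 2: 2^8 ≡ 1 — hits 1, so not a primitive root.
g = 3: 3^8 ≡ 16 — none is 1, so 3 is a primitive root.
The smallest primitive root modulo 17 is 3.

3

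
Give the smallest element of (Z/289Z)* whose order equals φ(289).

φ(289) = φ(17^2) = 17·(17−1) = 272 = 2^4 · 17.
g is a primitive root iff g^(272/q) ≢ 1 (mod 289) for each prime q ∈ {2, 17}.
g = 2: 2^136 ≡ 1 — hits 1, so not a primitive root.
g = 3: 3^136 ≡ 288; 3^16 ≡ 171 — none is 1, so 3 is a primitive root.
So 3 is the smallest generator of (Z/289Z)^×.

3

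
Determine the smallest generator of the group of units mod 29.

2

φ(29) = 29 − 1 = 28 = 2^2 · 7.
Test candidates g = 2, 3, … against the prime factors q ∈ {2, 7} of φ(29): g is a generator iff g^(28/q) ≢ 1 for every such q.
g = 2: 2^14 ≡ 28; 2^4 ≡ 16 — none is 1, so 2 is a primitive root.
The smallest primitive root modulo 29 is 2.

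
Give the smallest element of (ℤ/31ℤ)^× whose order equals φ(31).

φ(31) = 31 − 1 = 30 = 2 · 3 · 5.
Test candidates g = 2, 3, … against the prime factors q ∈ {2, 3, 5} of φ(31): g is a generator iff g^(30/q) ≢ 1 for every such q.
g = 2: 2^15 ≡ 1 — hits 1, so not a primitive root.
g = 3: 3^15 ≡ 30; 3^10 ≡ 25; 3^6 ≡ 16 — none is 1, so 3 is a primitive root.
Hence the least primitive root of 31 is 3.

3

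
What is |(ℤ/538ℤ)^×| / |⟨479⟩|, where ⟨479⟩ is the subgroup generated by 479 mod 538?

1

ord(479) | φ(538) = φ(2)·φ(269) = 1·268 = 268 = 2^2 · 67.
Divisors of 268: 1, 2, 4, 67, 134, 268.
Evaluate successive powers at the divisors of 268:
479^1 ≡ 479 (mod 538)
479^2 ≡ 253 (mod 538)
479^4 ≡ 525 (mod 538)
479^67 ≡ 187 (mod 538)
479^134 ≡ 537 (mod 538)
479^268 ≡ 1 (mod 538) ✓
The order of 479 is 268, so the subgroup it generates has 268 elements.
The index is φ(538) / ord(479) = 268 / 268 = 1.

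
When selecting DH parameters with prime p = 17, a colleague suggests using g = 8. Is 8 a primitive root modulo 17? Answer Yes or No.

φ(17) = 17 − 1 = 16 = 2^4.
Test 8^(16/q) mod 17 for each prime factor q of 16:
8^8 ≡ 1 (mod 17)  [q = 2: ≡ 1 ✗]
The check at q = 2 fails, so 8 generates a proper subgroup.

No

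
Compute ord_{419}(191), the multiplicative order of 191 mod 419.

209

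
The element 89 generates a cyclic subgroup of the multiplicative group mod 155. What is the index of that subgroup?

12

By Lagrange's theorem, ord_155(89) divides φ(155) = φ(5·31) = (5−1)·(31−1) = 4·30 = 120 = 2^3 · 3 · 5.
Divisors of 120: 1, 2, 3, 4, 5, 6, 8, 10, 12, 15, 20, 24, 30, 40, 60, 120.
Compute 89^d (mod 155) for the divisors d until we hit 1:
89^1 ≡ 89 (mod 155)
89^2 ≡ 16 (mod 155)
89^3 ≡ 29 (mod 155)
89^4 ≡ 101 (mod 155)
89^5 ≡ 154 (mod 155)
89^6 ≡ 66 (mod 155)
89^8 ≡ 126 (mod 155)
89^10 ≡ 1 (mod 155) ✓
The order of 89 is 10, so the subgroup it generates has 10 elements.
Index = |(Z/155Z)^×| / |⟨89⟩| = 120 / 10 = 12.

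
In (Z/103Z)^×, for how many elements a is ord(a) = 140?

φ(103) = 103 − 1 = 102 = 2 · 3 · 17.
Since (Z/103Z)^× is cyclic of order 102, the number of elements of order d is φ(d) when d | 102 and 0 otherwise.
Here 102 is not a multiple of 140, so there are no elements of order 140.

0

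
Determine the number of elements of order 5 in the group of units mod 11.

4

φ(11) = 11 − 1 = 10 = 2 · 5.
(Z/11Z)^× is cyclic (|G| = 10); a cyclic group of order m has exactly φ(d) elements of each order d | m, and none otherwise.
5 | 10, and φ(5) = 5 − 1 = 4.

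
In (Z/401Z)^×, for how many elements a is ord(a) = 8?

φ(401) = 401 − 1 = 400 = 2^4 · 5^2.
Since (Z/401Z)^× is cyclic of order 400, the number of elements of order d is φ(d) when d | 400 and 0 otherwise.
8 = 2^3 divides 400, and φ(8) = 4.

4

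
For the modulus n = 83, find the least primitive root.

φ(83) = 83 − 1 = 82 = 2 · 41.
Test candidates g = 2, 3, … against the prime factors q ∈ {2, 41} of φ(83): g is a generator iff g^(82/q) ≢ 1 for every such q.
g = 2: 2^41 ≡ 82; 2^2 ≡ 4 — none is 1, so 2 is a primitive root.
The smallest primitive root modulo 83 is 2.

2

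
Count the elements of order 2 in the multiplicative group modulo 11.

1

φ(11) = 11 − 1 = 10 = 2 · 5.
In a cyclic group of order 10, there are φ(d) elements of order d for each divisor d of 10, and zero for non-divisors.
2 | 10, and φ(2) = 2 − 1 = 1.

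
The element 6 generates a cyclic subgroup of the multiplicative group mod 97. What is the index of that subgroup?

8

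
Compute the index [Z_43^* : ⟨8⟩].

3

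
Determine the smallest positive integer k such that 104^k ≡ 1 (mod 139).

138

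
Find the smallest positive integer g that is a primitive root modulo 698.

7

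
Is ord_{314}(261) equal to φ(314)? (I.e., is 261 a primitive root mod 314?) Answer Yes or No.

φ(314) = φ(2)·φ(157) = 1·156 = 156 = 2^2 · 3 · 13.
Test 261^(156/q) mod 314 for each prime factor q of 156:
261^78 ≡ 313 (mod 314)  [q = 2: ≢ 1 ✓]
261^52 ≡ 301 (mod 314)  [q = 3: ≢ 1 ✓]
261^12 ≡ 75 (mod 314)  [q = 13: ≢ 1 ✓]
All checks pass, so 261 has order 156 and is a primitive root modulo 314.

Yes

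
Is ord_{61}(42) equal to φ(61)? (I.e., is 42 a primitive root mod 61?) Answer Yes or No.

φ(61) = 61 − 1 = 60 = 2^2 · 3 · 5.
Test 42^(60/q) mod 61 for each prime factor q of 60:
42^30 ≡ 1 (mod 61)  [q = 2: ≡ 1 ✗]
42^20 ≡ 13 (mod 61)  [q = 3: ≢ 1 ✓]
42^12 ≡ 9 (mod 61)  [q = 5: ≢ 1 ✓]
Since 42^30 ≡ 1, the order of 42 divides 30 < 60, so 42 is not a primitive root.

No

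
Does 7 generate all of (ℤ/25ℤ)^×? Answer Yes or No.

φ(25) = φ(5^2) = 5·(5−1) = 20 = 2^2 · 5.
Test 7^(20/q) mod 25 for each prime factor q of 20:
7^10 ≡ 24 (mod 25)  [q = 2: ≢ 1 ✓]
7^4 ≡ 1 (mod 25)  [q = 5: ≡ 1 ✗]
7^4 ≡ 1 shows ord(7) | 4, strictly less than φ(25); not a primitive root.

No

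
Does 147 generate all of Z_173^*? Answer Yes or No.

φ(173) = 173 − 1 = 172 = 2^2 · 43.
It suffices to check that the order of 147 is not a proper divisor of 172: compute 147^(172/q) for q ∈ {2, 43}.
147^86 ≡ 172 (mod 173)  [q = 2: ≢ 1 ✓]
147^4 ≡ 83 (mod 173)  [q = 43: ≢ 1 ✓]
None equal 1, so ord_173(147) = 172: 147 is a primitive root.

Yes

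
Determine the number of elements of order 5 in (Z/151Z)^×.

φ(151) = 151 − 1 = 150 = 2 · 3 · 5^2.
Since (Z/151Z)^× is cyclic of order 150, the number of elements of order d is φ(d) when d | 150 and 0 otherwise.
5 | 150, and φ(5) = 5 − 1 = 4.

4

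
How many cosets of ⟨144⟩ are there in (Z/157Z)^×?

Since 144 ∈ (Z/157Z)^×, its order divides φ(157) = 157 − 1 = 156 = 2^2 · 3 · 13.
Divisors of 156: 1, 2, 3, 4, 6, 12, 13, 26, 39, 52, 78, 156.
Test each divisor d:
144^1 ≡ 144 (mod 157)
144^2 ≡ 12 (mod 157)
144^3 ≡ 1 (mod 157) ✓
So ord_157(144) = 3, hence |⟨144⟩| = 3.
The index is φ(157) / ord(144) = 156 / 3 = 52.

52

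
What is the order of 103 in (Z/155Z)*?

The order of 103 must divide φ(155) = φ(5·31) = (5−1)·(31−1) = 4·30 = 120 = 2^3 · 3 · 5.
Divisors of 120: 1, 2, 3, 4, 5, 6, 8, 10, 12, 15, 20, 24, 30, 40, 60, 120.
Evaluate successive powers at the divisors of 120:
103^1 ≡ 103 (mod 155)
103^2 ≡ 69 (mod 155)
103^3 ≡ 132 (mod 155)
103^4 ≡ 111 (mod 155)
103^5 ≡ 118 (mod 155)
103^6 ≡ 64 (mod 155)
103^8 ≡ 76 (mod 155)
103^10 ≡ 129 (mod 155)
103^12 ≡ 66 (mod 155)
103^15 ≡ 32 (mod 155)
103^20 ≡ 56 (mod 155)
103^24 ≡ 16 (mod 155)
103^30 ≡ 94 (mod 155)
103^40 ≡ 36 (mod 155)
103^60 ≡ 1 (mod 155) ✓
The smallest such exponent is 60, so the order of 103 is 60.

60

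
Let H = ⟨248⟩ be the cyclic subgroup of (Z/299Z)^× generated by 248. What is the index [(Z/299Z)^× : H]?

24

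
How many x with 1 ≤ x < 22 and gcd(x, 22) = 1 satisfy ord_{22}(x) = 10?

4

φ(22) = φ(2)·φ(11) = 1·10 = 10 = 2 · 5.
Since (Z/22Z)^× is cyclic of order 10, the number of elements of order d is φ(d) when d | 10 and 0 otherwise.
10 = 2 · 5 divides 10, and φ(10) = 4.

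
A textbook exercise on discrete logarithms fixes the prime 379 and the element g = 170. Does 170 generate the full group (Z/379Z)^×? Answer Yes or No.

No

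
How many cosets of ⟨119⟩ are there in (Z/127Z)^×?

9

ord(119) | φ(127) = 127 − 1 = 126 = 2 · 3^2 · 7.
Divisors of 126: 1, 2, 3, 6, 7, 9, 14, 18, 21, 42, 63, 126.
Check 119^d mod 127 for each divisor in increasing order:
119^1 ≡ 119
119^2 ≡ 64
119^3 ≡ 123
119^6 ≡ 16
119^7 ≡ 126
119^9 ≡ 63
119^14 ≡ 1
So ord_127(119) = 14, hence |⟨119⟩| = 14.
The index is φ(127) / ord(119) = 126 / 14 = 9.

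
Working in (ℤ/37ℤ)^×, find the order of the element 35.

36

The order of 35 must divide φ(37) = 37 − 1 = 36 = 2^2 · 3^2.
Divisors of 36: 1, 2, 3, 4, 6, 9, 12, 18, 36.
Compute 35^d (mod 37) for the divisors d until we hit 1:
35^1 ≡ 35
35^2 ≡ 4
35^3 ≡ 29
35^4 ≡ 16
35^6 ≡ 27
35^9 ≡ 6
35^12 ≡ 26
35^18 ≡ 36
35^36 ≡ 1
Therefore the multiplicative order of 35 modulo 37 is 36.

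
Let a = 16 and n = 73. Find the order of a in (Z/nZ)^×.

9

Since 16 ∈ (Z/73Z)^×, its order divides φ(73) = 73 − 1 = 72 = 2^3 · 3^2.
Divisors of 72: 1, 2, 3, 4, 6, 8, 9, 12, 18, 24, 36, 72.
Compute 16^d (mod 73) for the divisors d until we hit 1:
16^1 ≡ 16 (mod 73)
16^2 ≡ 37 (mod 73)
16^3 ≡ 8 (mod 73)
16^4 ≡ 55 (mod 73)
16^6 ≡ 64 (mod 73)
16^8 ≡ 32 (mod 73)
16^9 ≡ 1 (mod 73) ✓
So ord_73(16) = 9.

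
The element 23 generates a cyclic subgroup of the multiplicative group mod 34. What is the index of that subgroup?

1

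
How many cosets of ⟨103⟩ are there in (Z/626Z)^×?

24

The order of 103 must divide φ(626) = φ(2)·φ(313) = 1·312 = 312 = 2^3 · 3 · 13.
Divisors of 312: 1, 2, 3, 4, 6, 8, 12, 13, 24, 26, 39, 52, 78, 104, 156, 312.
Check 103^d mod 626 for each divisor in increasing order:
103^1 ≡ 103 (mod 626)
103^2 ≡ 593 (mod 626)
103^3 ≡ 357 (mod 626)
103^4 ≡ 463 (mod 626)
103^6 ≡ 371 (mod 626)
103^8 ≡ 277 (mod 626)
103^12 ≡ 547 (mod 626)
103^13 ≡ 1 (mod 626) ✓
Thus |⟨103⟩| = ord(103) = 13.
Index = |(Z/626Z)^×| / |⟨103⟩| = 312 / 13 = 24.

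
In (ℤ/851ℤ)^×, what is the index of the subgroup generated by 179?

18

ord(179) | φ(851) = φ(23·37) = (23−1)·(37−1) = 22·36 = 792 = 2^3 · 3^2 · 11.
Divisors of 792: 1, 2, 3, 4, 6, 8, 9, 11, 12, 18, 22, 24, 33, 36, 44, 66, 72, 88, 99, 132, 198, 264, 396, 792.
Test each divisor d:
179^1 ≡ 179 (mod 851)
179^2 ≡ 554 (mod 851)
179^3 ≡ 450 (mod 851)
179^4 ≡ 556 (mod 851)
179^6 ≡ 813 (mod 851)
179^8 ≡ 223 (mod 851)
179^9 ≡ 771 (mod 851)
179^11 ≡ 783 (mod 851)
179^12 ≡ 593 (mod 851)
179^18 ≡ 443 (mod 851)
179^22 ≡ 369 (mod 851)
179^24 ≡ 186 (mod 851)
179^33 ≡ 438 (mod 851)
179^36 ≡ 519 (mod 851)
179^44 ≡ 1 (mod 851) ✓
So ord_851(179) = 44, hence |⟨179⟩| = 44.
The index is φ(851) / ord(179) = 792 / 44 = 18.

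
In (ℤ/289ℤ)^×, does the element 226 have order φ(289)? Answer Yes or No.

φ(289) = φ(17^2) = 17·(17−1) = 272 = 2^4 · 17.
It suffices to check that the order of 226 is not a proper divisor of 272: compute 226^(272/q) for q ∈ {2, 17}.
226^136 ≡ 288 (mod 289)  [q = 2: ≢ 1 ✓]
226^16 ≡ 103 (mod 289)  [q = 17: ≢ 1 ✓]
All checks pass, so 226 has order 272 and is a primitive root modulo 289.

Yes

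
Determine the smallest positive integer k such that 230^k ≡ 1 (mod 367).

122

Since 230 ∈ (Z/367Z)^×, its order divides φ(367) = 367 − 1 = 366 = 2 · 3 · 61.
Divisors of 366: 1, 2, 3, 6, 61, 122, 183, 366.
Check 230^d mod 367 for each divisor in increasing order:
230^1 ≡ 230
230^2 ≡ 52
230^3 ≡ 216
230^6 ≡ 47
230^61 ≡ 366
230^122 ≡ 1
Hence ord(230) = 122.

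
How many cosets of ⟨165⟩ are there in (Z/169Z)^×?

By Lagrange's theorem, ord_169(165) divides φ(169) = φ(13^2) = 13·(13−1) = 156 = 2^2 · 3 · 13.
Divisors of 156: 1, 2, 3, 4, 6, 12, 13, 26, 39, 52, 78, 156.
Test each divisor d:
165^1 ≡ 165 (mod 169)
165^2 ≡ 16 (mod 169)
165^3 ≡ 105 (mod 169)
165^4 ≡ 87 (mod 169)
165^6 ≡ 40 (mod 169)
165^12 ≡ 79 (mod 169)
165^13 ≡ 22 (mod 169)
165^26 ≡ 146 (mod 169)
165^39 ≡ 1 (mod 169) ✓
The order of 165 is 39, so the subgroup it generates has 39 elements.
The index is φ(169) / ord(165) = 156 / 39 = 4.

4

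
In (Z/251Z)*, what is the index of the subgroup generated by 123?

10

The order of 123 must divide φ(251) = 251 − 1 = 250 = 2 · 5^3.
Divisors of 250: 1, 2, 5, 10, 25, 50, 125, 250.
Evaluate successive powers at the divisors of 250:
123^1 ≡ 123
123^2 ≡ 69
123^5 ≡ 20
123^10 ≡ 149
123^25 ≡ 1
So ord_251(123) = 25, hence |⟨123⟩| = 25.
[(Z/251Z)^× : ⟨123⟩] = 250/25 = 10.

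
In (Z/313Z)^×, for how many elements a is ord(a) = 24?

8

φ(313) = 313 − 1 = 312 = 2^3 · 3 · 13.
In a cyclic group of order 312, there are φ(d) elements of order d for each divisor d of 312, and zero for non-divisors.
24 = 2^3 · 3 divides 312, and φ(24) = 8.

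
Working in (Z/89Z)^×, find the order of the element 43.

88

By Lagrange's theorem, ord_89(43) divides φ(89) = 89 − 1 = 88 = 2^3 · 11.
Divisors of 88: 1, 2, 4, 8, 11, 22, 44, 88.
Compute 43^d (mod 89) for the divisors d until we hit 1:
43^1 ≡ 43 (mod 89)
43^2 ≡ 69 (mod 89)
43^4 ≡ 44 (mod 89)
43^8 ≡ 67 (mod 89)
43^11 ≡ 52 (mod 89)
43^22 ≡ 34 (mod 89)
43^44 ≡ 88 (mod 89)
43^88 ≡ 1 (mod 89) ✓
The smallest such exponent is 88, so the order of 43 is 88.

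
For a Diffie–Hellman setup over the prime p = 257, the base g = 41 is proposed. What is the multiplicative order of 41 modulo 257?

256

By Lagrange's theorem, ord_257(41) divides φ(257) = 257 − 1 = 256 = 2^8.
Divisors of 256: 1, 2, 4, 8, 16, 32, 64, 128, 256.
Check 41^d mod 257 for each divisor in increasing order:
41^1 ≡ 41 (mod 257)
41^2 ≡ 139 (mod 257)
41^4 ≡ 46 (mod 257)
41^8 ≡ 60 (mod 257)
41^16 ≡ 2 (mod 257)
41^32 ≡ 4 (mod 257)
41^64 ≡ 16 (mod 257)
41^128 ≡ 256 (mod 257)
41^256 ≡ 1 (mod 257) ✓
Hence ord(41) = 256.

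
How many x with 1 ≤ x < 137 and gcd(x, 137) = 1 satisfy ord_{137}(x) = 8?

4

φ(137) = 137 − 1 = 136 = 2^3 · 17.
(Z/137Z)^× is cyclic (|G| = 136); a cyclic group of order m has exactly φ(d) elements of each order d | m, and none otherwise.
8 = 2^3 divides 136, and φ(8) = 4.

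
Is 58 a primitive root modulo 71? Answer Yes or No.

No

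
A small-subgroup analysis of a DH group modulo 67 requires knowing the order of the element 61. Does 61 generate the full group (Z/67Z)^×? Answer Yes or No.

Yes

φ(67) = 67 − 1 = 66 = 2 · 3 · 11.
It suffices to check that the order of 61 is not a proper divisor of 66: compute 61^(66/q) for q ∈ {2, 3, 11}.
61^33 ≡ 66 (mod 67)  [q = 2: ≢ 1 ✓]
61^22 ≡ 37 (mod 67)  [q = 3: ≢ 1 ✓]
61^6 ≡ 24 (mod 67)  [q = 11: ≢ 1 ✓]
None equal 1, so ord_67(61) = 66: 61 is a primitive root.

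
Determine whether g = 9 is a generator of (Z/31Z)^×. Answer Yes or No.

No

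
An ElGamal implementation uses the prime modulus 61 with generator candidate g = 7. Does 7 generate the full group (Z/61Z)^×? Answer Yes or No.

Yes

φ(61) = 61 − 1 = 60 = 2^2 · 3 · 5.
7 is a primitive root mod 61 iff 7^(φ(61)/q) ≢ 1 for every prime q | φ(61), i.e. q ∈ {2, 3, 5}.
7^30 ≡ 60 (mod 61)  [q = 2: ≢ 1 ✓]
7^20 ≡ 47 (mod 61)  [q = 3: ≢ 1 ✓]
7^12 ≡ 34 (mod 61)  [q = 5: ≢ 1 ✓]
All checks pass, so 7 has order 60 and is a primitive root modulo 61.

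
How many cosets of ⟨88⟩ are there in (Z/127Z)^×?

2

ord(88) | φ(127) = 127 − 1 = 126 = 2 · 3^2 · 7.
Divisors of 126: 1, 2, 3, 6, 7, 9, 14, 18, 21, 42, 63, 126.
Check 88^d mod 127 for each divisor in increasing order:
88^1 ≡ 88 (mod 127)
88^2 ≡ 124 (mod 127)
88^3 ≡ 117 (mod 127)
88^6 ≡ 100 (mod 127)
88^7 ≡ 37 (mod 127)
88^9 ≡ 16 (mod 127)
88^14 ≡ 99 (mod 127)
88^18 ≡ 2 (mod 127)
88^21 ≡ 107 (mod 127)
88^42 ≡ 19 (mod 127)
88^63 ≡ 1 (mod 127) ✓
The order of 88 is 63, so the subgroup it generates has 63 elements.
Index = |(Z/127Z)^×| / |⟨88⟩| = 126 / 63 = 2.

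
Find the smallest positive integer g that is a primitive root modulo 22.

φ(22) = φ(2)·φ(11) = 1·10 = 10 = 2 · 5.
g is a primitive root iff g^(10/q) ≢ 1 (mod 22) for each prime q ∈ {2, 5}.
g = 2: gcd(2, 22) = 2 > 1, not a unit — skip.
g = 3: 3^5 ≡ 1 — hits 1, so not a primitive root.
g = 4: gcd(4, 22) = 2 > 1, not a unit — skip.
g = 5: 5^5 ≡ 1 — hits 1, so not a primitive root.
g = 6: gcd(6, 22) = 2 > 1, not a unit — skip.
g = 7: 7^5 ≡ 21; 7^2 ≡ 5 — none is 1, so 7 is a primitive root.
The smallest primitive root modulo 22 is 7.

7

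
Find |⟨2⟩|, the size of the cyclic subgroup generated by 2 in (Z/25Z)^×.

20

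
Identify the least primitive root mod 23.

5

φ(23) = 23 − 1 = 22 = 2 · 11.
g is a primitive root iff g^(22/q) ≢ 1 (mod 23) for each prime q ∈ {2, 11}.
g = 2: 2^11 ≡ 1 — hits 1, so not a primitive root.
g = 3: 3^11 ≡ 1 — hits 1, so not a primitive root.
g = 4: 4^11 ≡ 1 — hits 1, so not a primitive root.
g = 5: 5^11 ≡ 22; 5^2 ≡ 2 — none is 1, so 5 is a primitive root.
The smallest primitive root modulo 23 is 5.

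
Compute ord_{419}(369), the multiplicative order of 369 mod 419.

ord(369) | φ(419) = 419 − 1 = 418 = 2 · 11 · 19.
Divisors of 418: 1, 2, 11, 19, 22, 38, 209, 418.
Check 369^d mod 419 for each divisor in increasing order:
369^1 ≡ 369 (mod 419)
369^2 ≡ 405 (mod 419)
369^11 ≡ 199 (mod 419)
369^19 ≡ 129 (mod 419)
369^22 ≡ 215 (mod 419)
369^38 ≡ 300 (mod 419)
369^209 ≡ 1 (mod 419) ✓
Hence ord(369) = 209.

209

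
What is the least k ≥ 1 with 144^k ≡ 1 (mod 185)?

18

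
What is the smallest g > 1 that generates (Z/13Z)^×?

φ(13) = 13 − 1 = 12 = 2^2 · 3.
g is a primitive root iff g^(12/q) ≢ 1 (mod 13) for each prime q ∈ {2, 3}.
g = 2: 2^6 ≡ 12; 2^4 ≡ 3 — none is 1, so 2 is a primitive root.
Hence the least primitive root of 13 is 2.

2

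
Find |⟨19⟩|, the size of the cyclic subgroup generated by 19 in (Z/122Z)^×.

ord(19) | φ(122) = φ(2)·φ(61) = 1·60 = 60 = 2^2 · 3 · 5.
Divisors of 60: 1, 2, 3, 4, 5, 6, 10, 12, 15, 20, 30, 60.
Compute 19^d (mod 122) for the divisors d until we hit 1:
19^1 ≡ 19 (mod 122)
19^2 ≡ 117 (mod 122)
19^3 ≡ 27 (mod 122)
19^4 ≡ 25 (mod 122)
19^5 ≡ 109 (mod 122)
19^6 ≡ 119 (mod 122)
19^10 ≡ 47 (mod 122)
19^12 ≡ 9 (mod 122)
19^15 ≡ 121 (mod 122)
19^20 ≡ 13 (mod 122)
19^30 ≡ 1 (mod 122) ✓
Therefore the multiplicative order of 19 modulo 122 is 30.

30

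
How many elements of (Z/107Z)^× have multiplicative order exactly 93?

φ(107) = 107 − 1 = 106 = 2 · 53.
In a cyclic group of order 106, there are φ(d) elements of order d for each divisor d of 106, and zero for non-divisors.
Since 93 ∤ 106, the count is 0.

0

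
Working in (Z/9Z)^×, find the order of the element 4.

3

ord(4) | φ(9) = φ(3^2) = 3·(3−1) = 6 = 2 · 3.
Divisors of 6: 1, 2, 3, 6.
Test each divisor d:
4^1 ≡ 4 (mod 9)
4^2 ≡ 7 (mod 9)
4^3 ≡ 1 (mod 9) ✓
Therefore the multiplicative order of 4 modulo 9 is 3.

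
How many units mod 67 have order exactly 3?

φ(67) = 67 − 1 = 66 = 2 · 3 · 11.
In a cyclic group of order 66, there are φ(d) elements of order d for each divisor d of 66, and zero for non-divisors.
3 | 66, and φ(3) = 3 − 1 = 2.

2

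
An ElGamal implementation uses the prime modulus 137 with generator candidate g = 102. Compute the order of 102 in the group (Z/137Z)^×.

136

The order of 102 must divide φ(137) = 137 − 1 = 136 = 2^3 · 17.
Divisors of 136: 1, 2, 4, 8, 17, 34, 68, 136.
Test each divisor d:
102^1 ≡ 102 (mod 137)
102^2 ≡ 129 (mod 137)
102^4 ≡ 64 (mod 137)
102^8 ≡ 123 (mod 137)
102^17 ≡ 127 (mod 137)
102^34 ≡ 100 (mod 137)
102^68 ≡ 136 (mod 137)
102^136 ≡ 1 (mod 137) ✓
Therefore the multiplicative order of 102 modulo 137 is 136.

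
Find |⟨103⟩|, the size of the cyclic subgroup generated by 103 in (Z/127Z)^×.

Since 103 ∈ (Z/127Z)^×, its order divides φ(127) = 127 − 1 = 126 = 2 · 3^2 · 7.
Divisors of 126: 1, 2, 3, 6, 7, 9, 14, 18, 21, 42, 63, 126.
Evaluate successive powers at the divisors of 126:
103^1 ≡ 103
103^2 ≡ 68
103^3 ≡ 19
103^6 ≡ 107
103^7 ≡ 99
103^9 ≡ 1
So ord_127(103) = 9.

9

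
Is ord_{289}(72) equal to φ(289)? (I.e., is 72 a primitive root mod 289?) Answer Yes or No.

No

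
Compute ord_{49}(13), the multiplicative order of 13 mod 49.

14

Since 13 ∈ (Z/49Z)^×, its order divides φ(49) = φ(7^2) = 7·(7−1) = 42 = 2 · 3 · 7.
Divisors of 42: 1, 2, 3, 6, 7, 14, 21, 42.
Evaluate successive powers at the divisors of 42:
13^1 ≡ 13
13^2 ≡ 22
13^3 ≡ 41
13^6 ≡ 15
13^7 ≡ 48
13^14 ≡ 1
Hence ord(13) = 14.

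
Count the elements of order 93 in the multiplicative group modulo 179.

φ(179) = 179 − 1 = 178 = 2 · 89.
(Z/179Z)^× is cyclic (|G| = 178); a cyclic group of order m has exactly φ(d) elements of each order d | m, and none otherwise.
Here 178 is not a multiple of 93, so there are no elements of order 93.

0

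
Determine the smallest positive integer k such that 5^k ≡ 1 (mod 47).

Since 5 ∈ (Z/47Z)^×, its order divides φ(47) = 47 − 1 = 46 = 2 · 23.
Divisors of 46: 1, 2, 23, 46.
Compute 5^d (mod 47) for the divisors d until we hit 1:
5^1 ≡ 5 (mod 47)
5^2 ≡ 25 (mod 47)
5^23 ≡ 46 (mod 47)
5^46 ≡ 1 (mod 47) ✓
The smallest such exponent is 46, so the order of 5 is 46.

46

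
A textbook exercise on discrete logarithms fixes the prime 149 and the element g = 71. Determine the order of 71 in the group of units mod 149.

148

The order of 71 must divide φ(149) = 149 − 1 = 148 = 2^2 · 37.
Divisors of 148: 1, 2, 4, 37, 74, 148.
Test each divisor d:
71^1 ≡ 71 (mod 149)
71^2 ≡ 124 (mod 149)
71^4 ≡ 29 (mod 149)
71^37 ≡ 44 (mod 149)
71^74 ≡ 148 (mod 149)
71^148 ≡ 1 (mod 149) ✓
Therefore the multiplicative order of 71 modulo 149 is 148.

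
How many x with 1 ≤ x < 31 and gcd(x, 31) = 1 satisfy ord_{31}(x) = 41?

0

φ(31) = 31 − 1 = 30 = 2 · 3 · 5.
(Z/31Z)^× is cyclic (|G| = 30); a cyclic group of order m has exactly φ(d) elements of each order d | m, and none otherwise.
Here 30 is not a multiple of 41, so there are no elements of order 41.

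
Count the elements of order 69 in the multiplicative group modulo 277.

44

φ(277) = 277 − 1 = 276 = 2^2 · 3 · 23.
In a cyclic group of order 276, there are φ(d) elements of order d for each divisor d of 276, and zero for non-divisors.
69 = 3 · 23 divides 276, and φ(69) = 44.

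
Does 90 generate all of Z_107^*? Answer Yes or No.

No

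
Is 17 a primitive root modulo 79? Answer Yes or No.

No

φ(79) = 79 − 1 = 78 = 2 · 3 · 13.
An element g generates (Z/79Z)^× iff g^(78/q) ≢ 1 (mod 79) for each prime q ∈ {2, 3, 13}.
17^39 ≡ 78 (mod 79)  [q = 2: ≢ 1 ✓]
17^26 ≡ 1 (mod 79)  [q = 3: ≡ 1 ✗]
17^6 ≡ 67 (mod 79)  [q = 13: ≢ 1 ✓]
Since 17^26 ≡ 1, the order of 17 divides 26 < 78, so 17 is not a primitive root.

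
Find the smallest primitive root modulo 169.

2

φ(169) = φ(13^2) = 13·(13−1) = 156 = 2^2 · 3 · 13.
Test candidates g = 2, 3, … against the prime factors q ∈ {2, 3, 13} of φ(169): g is a generator iff g^(156/q) ≢ 1 for every such q.
g = 2: 2^78 ≡ 168; 2^52 ≡ 146; 2^12 ≡ 40 — none is 1, so 2 is a primitive root.
So 2 is the smallest generator of (Z/169Z)^×.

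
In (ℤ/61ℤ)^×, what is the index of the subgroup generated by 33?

3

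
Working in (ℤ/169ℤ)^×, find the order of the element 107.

The order of 107 must divide φ(169) = φ(13^2) = 13·(13−1) = 156 = 2^2 · 3 · 13.
Divisors of 156: 1, 2, 3, 4, 6, 12, 13, 26, 39, 52, 78, 156.
Test each divisor d:
107^1 ≡ 107 (mod 169)
107^2 ≡ 126 (mod 169)
107^3 ≡ 131 (mod 169)
107^4 ≡ 159 (mod 169)
107^6 ≡ 92 (mod 169)
107^12 ≡ 14 (mod 169)
107^13 ≡ 146 (mod 169)
107^26 ≡ 22 (mod 169)
107^39 ≡ 1 (mod 169) ✓
Therefore the multiplicative order of 107 modulo 169 is 39.

39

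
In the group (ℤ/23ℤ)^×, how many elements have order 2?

1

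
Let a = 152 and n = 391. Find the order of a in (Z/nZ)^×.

22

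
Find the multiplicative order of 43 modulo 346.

43

By Lagrange's theorem, ord_346(43) divides φ(346) = φ(2)·φ(173) = 1·172 = 172 = 2^2 · 43.
Divisors of 172: 1, 2, 4, 43, 86, 172.
Check 43^d mod 346 for each divisor in increasing order:
43^1 ≡ 43 (mod 346)
43^2 ≡ 119 (mod 346)
43^4 ≡ 321 (mod 346)
43^43 ≡ 1 (mod 346) ✓
So ord_346(43) = 43.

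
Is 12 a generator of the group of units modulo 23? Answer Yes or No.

No

φ(23) = 23 − 1 = 22 = 2 · 11.
An element g generates (Z/23Z)^× iff g^(22/q) ≢ 1 (mod 23) for each prime q ∈ {2, 11}.
12^11 ≡ 1 (mod 23)  [q = 2: ≡ 1 ✗]
12^2 ≡ 6 (mod 23)  [q = 11: ≢ 1 ✓]
12^11 ≡ 1 shows ord(12) | 11, strictly less than φ(23); not a primitive root.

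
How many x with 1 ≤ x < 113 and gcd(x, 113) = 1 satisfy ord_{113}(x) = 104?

0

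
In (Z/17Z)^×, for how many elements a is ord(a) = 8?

4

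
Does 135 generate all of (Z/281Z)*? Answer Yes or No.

φ(281) = 281 − 1 = 280 = 2^3 · 5 · 7.
An element g generates (Z/281Z)^× iff g^(280/q) ≢ 1 (mod 281) for each prime q ∈ {2, 5, 7}.
135^140 ≡ 280 (mod 281)  [q = 2: ≢ 1 ✓]
135^56 ≡ 232 (mod 281)  [q = 5: ≢ 1 ✓]
135^40 ≡ 1 (mod 281)  [q = 7: ≡ 1 ✗]
The check at q = 7 fails, so 135 generates a proper subgroup.

No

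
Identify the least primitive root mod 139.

2

φ(139) = 139 − 1 = 138 = 2 · 3 · 23.
g is a primitive root iff g^(138/q) ≢ 1 (mod 139) for each prime q ∈ {2, 3, 23}.
g = 2: 2^69 ≡ 138; 2^46 ≡ 96; 2^6 ≡ 64 — none is 1, so 2 is a primitive root.
So 2 is the smallest generator of (Z/139Z)^×.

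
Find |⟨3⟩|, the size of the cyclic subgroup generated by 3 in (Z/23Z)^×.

Since 3 ∈ (Z/23Z)^×, its order divides φ(23) = 23 − 1 = 22 = 2 · 11.
Divisors of 22: 1, 2, 11, 22.
Compute 3^d (mod 23) for the divisors d until we hit 1:
3^1 ≡ 3 (mod 23)
3^2 ≡ 9 (mod 23)
3^11 ≡ 1 (mod 23) ✓
Hence ord(3) = 11.

11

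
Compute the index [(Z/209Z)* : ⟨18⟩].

18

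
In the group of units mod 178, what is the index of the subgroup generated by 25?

4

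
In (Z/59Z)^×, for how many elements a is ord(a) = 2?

1

φ(59) = 59 − 1 = 58 = 2 · 29.
In a cyclic group of order 58, there are φ(d) elements of order d for each divisor d of 58, and zero for non-divisors.
2 | 58, and φ(2) = 2 − 1 = 1.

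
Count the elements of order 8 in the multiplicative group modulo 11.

0

φ(11) = 11 − 1 = 10 = 2 · 5.
In a cyclic group of order 10, there are φ(d) elements of order d for each divisor d of 10, and zero for non-divisors.
Since 8 ∤ 10, the count is 0.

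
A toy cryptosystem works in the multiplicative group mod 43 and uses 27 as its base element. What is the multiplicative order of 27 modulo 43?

The order of 27 must divide φ(43) = 43 − 1 = 42 = 2 · 3 · 7.
Divisors of 42: 1, 2, 3, 6, 7, 14, 21, 42.
Test each divisor d:
27^1 ≡ 27 (mod 43)
27^2 ≡ 41 (mod 43)
27^3 ≡ 32 (mod 43)
27^6 ≡ 35 (mod 43)
27^7 ≡ 42 (mod 43)
27^14 ≡ 1 (mod 43) ✓
Therefore the multiplicative order of 27 modulo 43 is 14.

14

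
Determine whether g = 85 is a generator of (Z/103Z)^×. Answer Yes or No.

Yes

φ(103) = 103 − 1 = 102 = 2 · 3 · 17.
An element g generates (Z/103Z)^× iff g^(102/q) ≢ 1 (mod 103) for each prime q ∈ {2, 3, 17}.
85^51 ≡ 102 (mod 103)  [q = 2: ≢ 1 ✓]
85^34 ≡ 46 (mod 103)  [q = 3: ≢ 1 ✓]
85^6 ≡ 79 (mod 103)  [q = 17: ≢ 1 ✓]
All checks pass, so 85 has order 102 and is a primitive root modulo 103.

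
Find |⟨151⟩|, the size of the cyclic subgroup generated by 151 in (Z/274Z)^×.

34

ord(151) | φ(274) = φ(2)·φ(137) = 1·136 = 136 = 2^3 · 17.
Divisors of 136: 1, 2, 4, 8, 17, 34, 68, 136.
Check 151^d mod 274 for each divisor in increasing order:
151^1 ≡ 151 (mod 274)
151^2 ≡ 59 (mod 274)
151^4 ≡ 193 (mod 274)
151^8 ≡ 259 (mod 274)
151^17 ≡ 273 (mod 274)
151^34 ≡ 1 (mod 274) ✓
Therefore the multiplicative order of 151 modulo 274 is 34.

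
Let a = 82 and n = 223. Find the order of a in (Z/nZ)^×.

37

Since 82 ∈ (Z/223Z)^×, its order divides φ(223) = 223 − 1 = 222 = 2 · 3 · 37.
Divisors of 222: 1, 2, 3, 6, 37, 74, 111, 222.
Check 82^d mod 223 for each divisor in increasing order:
82^1 ≡ 82 (mod 223)
82^2 ≡ 34 (mod 223)
82^3 ≡ 112 (mod 223)
82^6 ≡ 56 (mod 223)
82^37 ≡ 1 (mod 223) ✓
So ord_223(82) = 37.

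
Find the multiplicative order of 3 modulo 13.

3

Since 3 ∈ (Z/13Z)^×, its order divides φ(13) = 13 − 1 = 12 = 2^2 · 3.
Divisors of 12: 1, 2, 3, 4, 6, 12.
Test each divisor d:
3^1 ≡ 3 (mod 13)
3^2 ≡ 9 (mod 13)
3^3 ≡ 1 (mod 13) ✓
The smallest such exponent is 3, so the order of 3 is 3.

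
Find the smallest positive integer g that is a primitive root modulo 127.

φ(127) = 127 − 1 = 126 = 2 · 3^2 · 7.
g is a primitive root iff g^(126/q) ≢ 1 (mod 127) for each prime q ∈ {2, 3, 7}.
g = 2: 2^63 ≡ 1 — hits 1, so not a primitive root.
g = 3: 3^63 ≡ 126; 3^42 ≡ 107; 3^18 ≡ 4 — none is 1, so 3 is a primitive root.
So 3 is the smallest generator of (Z/127Z)^×.

3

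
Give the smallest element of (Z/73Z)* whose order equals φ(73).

φ(73) = 73 − 1 = 72 = 2^3 · 3^2.
g is a primitive root iff g^(72/q) ≢ 1 (mod 73) for each prime q ∈ {2, 3}.
g = 2: 2^36 ≡ 1 — hits 1, so not a primitive root.
g = 3: 3^36 ≡ 1 — hits 1, so not a primitive root.
g = 4: 4^36 ≡ 1 — hits 1, so not a primitive root.
g = 5: 5^36 ≡ 72; 5^24 ≡ 8 — none is 1, so 5 is a primitive root.
So 5 is the smallest generator of (Z/73Z)^×.

5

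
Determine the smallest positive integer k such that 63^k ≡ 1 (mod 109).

By Lagrange's theorem, ord_109(63) divides φ(109) = 109 − 1 = 108 = 2^2 · 3^3.
Divisors of 108: 1, 2, 3, 4, 6, 9, 12, 18, 27, 36, 54, 108.
Check 63^d mod 109 for each divisor in increasing order:
63^1 ≡ 63
63^2 ≡ 45
63^3 ≡ 1
The smallest such exponent is 3, so the order of 63 is 3.

3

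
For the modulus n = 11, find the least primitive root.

2

φ(11) = 11 − 1 = 10 = 2 · 5.
Test candidates g = 2, 3, … against the prime factors q ∈ {2, 5} of φ(11): g is a generator iff g^(10/q) ≢ 1 for every such q.
g = 2: 2^5 ≡ 10; 2^2 ≡ 4 — none is 1, so 2 is a primitive root.
Hence the least primitive root of 11 is 2.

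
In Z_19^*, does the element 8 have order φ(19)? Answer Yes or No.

φ(19) = 19 − 1 = 18 = 2 · 3^2.
It suffices to check that the order of 8 is not a proper divisor of 18: compute 8^(18/q) for q ∈ {2, 3}.
8^9 ≡ 18 (mod 19)  [q = 2: ≢ 1 ✓]
8^6 ≡ 1 (mod 19)  [q = 3: ≡ 1 ✗]
The check at q = 3 fails, so 8 generates a proper subgroup.

No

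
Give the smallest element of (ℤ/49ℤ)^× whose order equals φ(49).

3

φ(49) = φ(7^2) = 7·(7−1) = 42 = 2 · 3 · 7.
g is a primitive root iff g^(42/q) ≢ 1 (mod 49) for each prime q ∈ {2, 3, 7}.
g = 2: 2^21 ≡ 1 — hits 1, so not a primitive root.
g = 3: 3^21 ≡ 48; 3^14 ≡ 30; 3^6 ≡ 43 — none is 1, so 3 is a primitive root.
So 3 is the smallest generator of (Z/49Z)^×.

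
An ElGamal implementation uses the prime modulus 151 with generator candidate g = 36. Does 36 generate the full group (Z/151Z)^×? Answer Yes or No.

φ(151) = 151 − 1 = 150 = 2 · 3 · 5^2.
36 is a primitive root mod 151 iff 36^(φ(151)/q) ≢ 1 for every prime q | φ(151), i.e. q ∈ {2, 3, 5}.
36^75 ≡ 1 (mod 151)  [q = 2: ≡ 1 ✗]
36^50 ≡ 118 (mod 151)  [q = 3: ≢ 1 ✓]
36^30 ≡ 8 (mod 151)  [q = 5: ≢ 1 ✓]
36^75 ≡ 1 shows ord(36) | 75, strictly less than φ(151); not a primitive root.

No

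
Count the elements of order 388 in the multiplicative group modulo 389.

192

φ(389) = 389 − 1 = 388 = 2^2 · 97.
Since (Z/389Z)^× is cyclic of order 388, the number of elements of order d is φ(d) when d | 388 and 0 otherwise.
388 = 2^2 · 97 divides 388, and φ(388) = 192.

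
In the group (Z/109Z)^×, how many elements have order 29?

0

φ(109) = 109 − 1 = 108 = 2^2 · 3^3.
(Z/109Z)^× is cyclic (|G| = 108); a cyclic group of order m has exactly φ(d) elements of each order d | m, and none otherwise.
Since 29 ∤ 108, the count is 0.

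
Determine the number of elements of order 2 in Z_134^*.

1

φ(134) = φ(2)·φ(67) = 1·66 = 66 = 2 · 3 · 11.
Since (Z/134Z)^× is cyclic of order 66, the number of elements of order d is φ(d) when d | 66 and 0 otherwise.
2 | 66, and φ(2) = 2 − 1 = 1.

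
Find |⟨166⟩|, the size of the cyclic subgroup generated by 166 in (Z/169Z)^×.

78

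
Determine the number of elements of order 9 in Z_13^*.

φ(13) = 13 − 1 = 12 = 2^2 · 3.
(Z/13Z)^× is cyclic (|G| = 12); a cyclic group of order m has exactly φ(d) elements of each order d | m, and none otherwise.
Here 12 is not a multiple of 9, so there are no elements of order 9.

0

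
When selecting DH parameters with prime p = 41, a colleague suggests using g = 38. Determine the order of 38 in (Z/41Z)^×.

8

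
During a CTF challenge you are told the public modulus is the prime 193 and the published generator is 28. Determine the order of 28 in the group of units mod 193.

By Lagrange's theorem, ord_193(28) divides φ(193) = 193 − 1 = 192 = 2^6 · 3.
Divisors of 192: 1, 2, 3, 4, 6, 8, 12, 16, 24, 32, 48, 64, 96, 192.
Compute 28^d (mod 193) for the divisors d until we hit 1:
28^1 ≡ 28 (mod 193)
28^2 ≡ 12 (mod 193)
28^3 ≡ 143 (mod 193)
28^4 ≡ 144 (mod 193)
28^6 ≡ 184 (mod 193)
28^8 ≡ 85 (mod 193)
28^12 ≡ 81 (mod 193)
28^16 ≡ 84 (mod 193)
28^24 ≡ 192 (mod 193)
28^32 ≡ 108 (mod 193)
28^48 ≡ 1 (mod 193) ✓
So ord_193(28) = 48.

48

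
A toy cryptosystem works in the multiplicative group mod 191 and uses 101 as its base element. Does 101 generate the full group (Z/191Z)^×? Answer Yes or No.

Yes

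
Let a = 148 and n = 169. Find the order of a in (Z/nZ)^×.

52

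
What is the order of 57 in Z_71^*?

Since 57 ∈ (Z/71Z)^×, its order divides φ(71) = 71 − 1 = 70 = 2 · 5 · 7.
Divisors of 70: 1, 2, 5, 7, 10, 14, 35, 70.
Compute 57^d (mod 71) for the divisors d until we hit 1:
57^1 ≡ 57 (mod 71)
57^2 ≡ 54 (mod 71)
57^5 ≡ 1 (mod 71) ✓
The smallest such exponent is 5, so the order of 57 is 5.

5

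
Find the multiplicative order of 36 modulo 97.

6

ord(36) | φ(97) = 97 − 1 = 96 = 2^5 · 3.
Divisors of 96: 1, 2, 3, 4, 6, 8, 12, 16, 24, 32, 48, 96.
Check 36^d mod 97 for each divisor in increasing order:
36^1 ≡ 36
36^2 ≡ 35
36^3 ≡ 96
36^4 ≡ 61
36^6 ≡ 1
Hence ord(36) = 6.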